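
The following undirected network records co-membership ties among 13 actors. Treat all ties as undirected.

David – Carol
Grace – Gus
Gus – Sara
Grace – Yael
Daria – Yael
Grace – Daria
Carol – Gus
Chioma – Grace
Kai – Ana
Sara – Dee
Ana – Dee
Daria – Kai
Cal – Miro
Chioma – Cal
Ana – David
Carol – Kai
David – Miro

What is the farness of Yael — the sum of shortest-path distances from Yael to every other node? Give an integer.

32

Distances from Yael: Ana:3, Cal:3, Carol:3, Chioma:2, Daria:1, David:4, Dee:4, Grace:1, Gus:2, Kai:2, Miro:4, Sara:3.
Sum = 3 + 3 + 3 + 2 + 1 + 4 + 4 + 1 + 2 + 2 + 4 + 3 = 32.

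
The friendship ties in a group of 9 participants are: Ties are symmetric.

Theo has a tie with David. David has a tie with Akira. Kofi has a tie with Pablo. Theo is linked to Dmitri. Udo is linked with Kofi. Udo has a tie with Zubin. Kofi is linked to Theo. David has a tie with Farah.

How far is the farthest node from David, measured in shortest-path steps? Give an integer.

4

Distances from David: Akira:1, Dmitri:2, Farah:1, Kofi:2, Pablo:3, Theo:1, Udo:3, Zubin:4.
The largest is 4 (to Zubin), so the eccentricity of David is 4.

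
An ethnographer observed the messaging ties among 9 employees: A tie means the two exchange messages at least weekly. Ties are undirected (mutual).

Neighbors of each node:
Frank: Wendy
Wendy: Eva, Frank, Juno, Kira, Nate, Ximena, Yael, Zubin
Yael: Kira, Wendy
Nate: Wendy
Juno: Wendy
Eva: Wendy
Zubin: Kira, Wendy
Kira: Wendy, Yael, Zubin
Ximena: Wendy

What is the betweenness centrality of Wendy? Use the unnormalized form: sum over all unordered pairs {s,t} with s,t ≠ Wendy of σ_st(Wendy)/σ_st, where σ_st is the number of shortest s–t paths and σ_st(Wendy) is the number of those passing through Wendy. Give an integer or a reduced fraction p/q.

51/2

Pairs whose geodesics pass through Wendy — Juno–Yael: 1; Juno–Nate: 1; Juno–Eva: 1; Juno–Zubin: 1; Juno–Frank: 1; Juno–Kira: 1; Juno–Ximena: 1; Yael–Nate: 1; Yael–Eva: 1; Yael–Zubin: 1/2; Yael–Frank: 1; Yael–Ximena: 1; Nate–Eva: 1; Nate–Zubin: 1 … (+12 more pairs).
All other pairs contribute 0.
Summing the contributions gives betweenness(Wendy) = 51/2.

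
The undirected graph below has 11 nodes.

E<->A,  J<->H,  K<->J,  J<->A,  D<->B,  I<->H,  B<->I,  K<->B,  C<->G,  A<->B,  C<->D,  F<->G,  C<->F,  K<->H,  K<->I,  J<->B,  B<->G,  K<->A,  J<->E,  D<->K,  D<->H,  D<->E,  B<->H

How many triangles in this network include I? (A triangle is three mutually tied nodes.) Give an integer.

3

I's neighbors: B, H, and K.
Neighbor pairs that are themselves tied: I–B–H; I–B–K; I–H–K. Each forms one triangle with I, for 3 in total.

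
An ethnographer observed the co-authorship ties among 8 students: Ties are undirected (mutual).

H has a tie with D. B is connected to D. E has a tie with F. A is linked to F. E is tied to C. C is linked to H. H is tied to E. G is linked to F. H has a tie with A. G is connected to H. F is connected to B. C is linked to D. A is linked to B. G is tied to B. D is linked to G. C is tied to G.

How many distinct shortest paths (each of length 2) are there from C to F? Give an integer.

The shortest distance is 2. The length-2 paths are: C–G–F; C–E–F.
That gives 2 distinct shortest paths.

2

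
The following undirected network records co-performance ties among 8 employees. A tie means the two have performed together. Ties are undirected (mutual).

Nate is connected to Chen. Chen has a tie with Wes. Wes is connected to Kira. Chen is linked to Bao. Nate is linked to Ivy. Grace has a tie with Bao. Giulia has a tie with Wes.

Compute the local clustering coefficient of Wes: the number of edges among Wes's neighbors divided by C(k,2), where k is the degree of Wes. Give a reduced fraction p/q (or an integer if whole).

0

Wes's neighbors: Chen, Giulia, and Kira (k = 3).
Possible neighbor pairs: C(3,2) = 3. Edges among them: none → e = 0.
Clustering(Wes) = 0/3 = 0.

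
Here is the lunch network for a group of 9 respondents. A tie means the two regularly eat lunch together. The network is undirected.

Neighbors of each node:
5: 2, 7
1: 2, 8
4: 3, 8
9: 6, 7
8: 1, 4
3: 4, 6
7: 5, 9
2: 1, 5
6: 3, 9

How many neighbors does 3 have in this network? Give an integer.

3 is directly tied to 4 and 6. That is 2 neighbors, so the degree of 3 is 2.

2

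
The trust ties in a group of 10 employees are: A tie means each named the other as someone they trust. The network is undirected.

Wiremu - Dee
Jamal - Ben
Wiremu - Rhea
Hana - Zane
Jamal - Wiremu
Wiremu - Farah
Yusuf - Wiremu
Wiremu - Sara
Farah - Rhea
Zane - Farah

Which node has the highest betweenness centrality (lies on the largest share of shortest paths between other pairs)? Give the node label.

Wiremu

Unnormalized betweenness of each node: Ben:0, Dee:0, Farah:14, Hana:0, Jamal:8, Rhea:0, Sara:0, Wiremu:29, Yusuf:0, Zane:8.
Wiremu has the largest value, 29, making it the main broker — the node through which the most shortest paths run.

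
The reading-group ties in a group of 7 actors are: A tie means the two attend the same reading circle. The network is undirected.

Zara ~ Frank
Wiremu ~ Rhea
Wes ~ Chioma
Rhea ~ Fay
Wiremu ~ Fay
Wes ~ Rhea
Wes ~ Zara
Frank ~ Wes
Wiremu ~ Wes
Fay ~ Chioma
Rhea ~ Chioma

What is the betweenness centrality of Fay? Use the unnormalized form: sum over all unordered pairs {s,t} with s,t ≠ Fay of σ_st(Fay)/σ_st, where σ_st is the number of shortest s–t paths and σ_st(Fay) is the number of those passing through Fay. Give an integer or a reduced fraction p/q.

1/3

Pairs whose geodesics pass through Fay — Wiremu–Chioma: 1/3.
All other pairs contribute 0.
Summing the contributions gives betweenness(Fay) = 1/3.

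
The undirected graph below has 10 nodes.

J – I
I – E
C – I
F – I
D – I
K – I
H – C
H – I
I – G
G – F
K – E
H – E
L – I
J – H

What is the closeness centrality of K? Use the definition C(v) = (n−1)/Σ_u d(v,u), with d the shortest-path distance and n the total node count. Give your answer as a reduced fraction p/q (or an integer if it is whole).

9/16

Distances from K: C:2, D:2, E:1, F:2, G:2, H:2, I:1, J:2, L:2. Sum = 16.
n = 10, so closeness = 9/16.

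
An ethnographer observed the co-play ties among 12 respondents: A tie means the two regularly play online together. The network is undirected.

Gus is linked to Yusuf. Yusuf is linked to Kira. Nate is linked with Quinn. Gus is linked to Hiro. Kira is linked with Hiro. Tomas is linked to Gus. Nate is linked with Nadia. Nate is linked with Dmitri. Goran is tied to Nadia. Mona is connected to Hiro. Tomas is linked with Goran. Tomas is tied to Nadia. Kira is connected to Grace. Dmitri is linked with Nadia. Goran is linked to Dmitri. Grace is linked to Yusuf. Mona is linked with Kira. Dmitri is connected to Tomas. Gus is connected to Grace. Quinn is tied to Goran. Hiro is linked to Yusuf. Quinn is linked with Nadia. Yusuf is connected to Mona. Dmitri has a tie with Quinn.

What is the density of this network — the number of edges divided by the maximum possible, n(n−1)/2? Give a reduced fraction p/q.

4/11

There are 24 edges and 12 nodes, so the maximum possible is C(12,2) = 66.
Density = 24/66 = 4/11.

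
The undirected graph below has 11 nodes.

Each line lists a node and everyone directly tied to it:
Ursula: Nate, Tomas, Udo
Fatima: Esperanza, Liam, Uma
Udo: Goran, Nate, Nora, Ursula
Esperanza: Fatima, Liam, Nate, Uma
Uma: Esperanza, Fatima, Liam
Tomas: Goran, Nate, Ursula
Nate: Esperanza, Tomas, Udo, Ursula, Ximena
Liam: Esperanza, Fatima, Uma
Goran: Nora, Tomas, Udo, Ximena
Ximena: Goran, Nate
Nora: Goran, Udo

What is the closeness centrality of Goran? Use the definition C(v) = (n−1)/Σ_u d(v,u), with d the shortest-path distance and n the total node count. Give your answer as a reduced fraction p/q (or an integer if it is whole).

Distances from Goran: Esperanza:3, Fatima:4, Liam:4, Nate:2, Nora:1, Tomas:1, Udo:1, Uma:4, Ursula:2, Ximena:1. Sum = 23.
n = 11, so closeness = 10/23.

10/23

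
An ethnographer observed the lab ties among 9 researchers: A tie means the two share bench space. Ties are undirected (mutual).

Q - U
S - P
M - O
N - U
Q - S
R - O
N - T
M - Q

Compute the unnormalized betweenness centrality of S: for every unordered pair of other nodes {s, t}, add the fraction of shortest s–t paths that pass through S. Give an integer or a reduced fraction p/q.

7

Pairs whose geodesics pass through S — N–P: 1; P–Q: 1; P–O: 1; P–U: 1; P–M: 1; P–R: 1; P–T: 1.
All other pairs contribute 0.
Summing the contributions gives betweenness(S) = 7.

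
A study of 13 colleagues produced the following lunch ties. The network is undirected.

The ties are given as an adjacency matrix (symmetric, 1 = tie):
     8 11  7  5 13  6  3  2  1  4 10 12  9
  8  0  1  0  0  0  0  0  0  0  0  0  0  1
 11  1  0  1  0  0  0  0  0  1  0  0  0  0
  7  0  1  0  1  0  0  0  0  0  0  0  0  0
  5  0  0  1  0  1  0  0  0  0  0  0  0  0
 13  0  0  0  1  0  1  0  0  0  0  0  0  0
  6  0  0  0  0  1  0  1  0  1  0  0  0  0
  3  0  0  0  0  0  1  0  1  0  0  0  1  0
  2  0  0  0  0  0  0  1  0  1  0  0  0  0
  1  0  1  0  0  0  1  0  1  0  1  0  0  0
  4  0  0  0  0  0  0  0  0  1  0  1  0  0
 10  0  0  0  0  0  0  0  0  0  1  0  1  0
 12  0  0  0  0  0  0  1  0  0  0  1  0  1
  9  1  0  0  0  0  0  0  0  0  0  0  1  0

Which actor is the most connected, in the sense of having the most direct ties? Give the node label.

1

Degrees — 1:4, 2:2, 3:3, 4:2, 5:2, 6:3, 7:2, 8:2, 9:2, 10:2, 11:3, 12:3, 13:2.
The maximum is 4, attained only by 1.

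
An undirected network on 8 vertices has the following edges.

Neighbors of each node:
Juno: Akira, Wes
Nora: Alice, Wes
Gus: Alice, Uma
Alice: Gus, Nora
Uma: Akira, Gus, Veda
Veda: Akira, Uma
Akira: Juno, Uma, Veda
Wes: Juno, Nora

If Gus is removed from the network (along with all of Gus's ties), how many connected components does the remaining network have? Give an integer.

1

Gus's neighbors (Alice and Uma) remain reachable from one another through other ties, so the rest of the network stays in one piece.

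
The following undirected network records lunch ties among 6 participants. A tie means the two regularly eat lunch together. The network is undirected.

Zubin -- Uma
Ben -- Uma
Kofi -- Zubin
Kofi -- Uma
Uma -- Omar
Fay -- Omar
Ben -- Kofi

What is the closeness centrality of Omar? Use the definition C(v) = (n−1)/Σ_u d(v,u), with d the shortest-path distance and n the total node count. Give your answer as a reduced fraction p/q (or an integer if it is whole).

5/8

Distances from Omar: Ben:2, Fay:1, Kofi:2, Uma:1, Zubin:2. Sum = 8.
n = 6, so closeness = 5/8.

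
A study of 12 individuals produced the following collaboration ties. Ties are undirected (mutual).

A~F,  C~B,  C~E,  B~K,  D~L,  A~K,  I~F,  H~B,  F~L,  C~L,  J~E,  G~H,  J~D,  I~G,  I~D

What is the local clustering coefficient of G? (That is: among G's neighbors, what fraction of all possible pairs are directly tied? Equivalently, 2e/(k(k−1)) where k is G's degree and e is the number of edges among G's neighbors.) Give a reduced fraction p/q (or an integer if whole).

G's neighbors: H and I (k = 2).
Possible neighbor pairs: C(2,2) = 1. Edges among them: none → e = 0.
Clustering(G) = 0/1.

0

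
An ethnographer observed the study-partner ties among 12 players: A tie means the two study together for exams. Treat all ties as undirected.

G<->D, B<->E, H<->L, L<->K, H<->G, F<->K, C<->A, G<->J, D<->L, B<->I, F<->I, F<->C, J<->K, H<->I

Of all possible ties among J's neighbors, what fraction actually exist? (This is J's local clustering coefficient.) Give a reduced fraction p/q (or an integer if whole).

0

J's neighbors: G and K (k = 2).
Possible neighbor pairs: C(2,2) = 1. Edges among them: none → e = 0.
Clustering(J) = 0/1.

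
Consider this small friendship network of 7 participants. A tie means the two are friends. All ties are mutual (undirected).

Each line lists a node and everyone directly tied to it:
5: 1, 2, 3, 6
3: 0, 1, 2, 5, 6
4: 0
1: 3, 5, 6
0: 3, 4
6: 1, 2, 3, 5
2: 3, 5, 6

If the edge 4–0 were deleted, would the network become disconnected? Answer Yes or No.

Without the 4–0 edge there is no alternate route between 4 and 0, so the network disconnects. It is a bridge.

Yes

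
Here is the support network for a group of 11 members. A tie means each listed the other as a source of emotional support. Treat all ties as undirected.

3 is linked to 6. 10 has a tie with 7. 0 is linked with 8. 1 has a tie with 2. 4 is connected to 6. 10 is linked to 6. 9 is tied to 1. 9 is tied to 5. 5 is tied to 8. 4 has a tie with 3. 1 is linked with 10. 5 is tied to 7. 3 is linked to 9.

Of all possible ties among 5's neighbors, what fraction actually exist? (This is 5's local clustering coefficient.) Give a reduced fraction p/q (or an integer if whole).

5's neighbors: 7, 8, and 9 (k = 3).
Possible neighbor pairs: C(3,2) = 3. Edges among them: none → e = 0.
Clustering(5) = 0/3 = 0.

0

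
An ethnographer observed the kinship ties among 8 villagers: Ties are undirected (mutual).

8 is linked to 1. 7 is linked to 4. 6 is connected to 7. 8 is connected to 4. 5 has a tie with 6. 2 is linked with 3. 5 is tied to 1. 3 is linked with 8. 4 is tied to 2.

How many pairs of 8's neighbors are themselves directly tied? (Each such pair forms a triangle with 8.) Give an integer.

8's neighbors are 1, 3, and 4, but none of them are tied to each other, so no triangle contains 8.

0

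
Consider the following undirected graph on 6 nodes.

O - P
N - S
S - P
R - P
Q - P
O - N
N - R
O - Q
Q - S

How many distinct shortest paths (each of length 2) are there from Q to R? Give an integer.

The shortest distance is 2, and the only length-2 path is Q–P–R. So there is exactly 1 shortest path.

1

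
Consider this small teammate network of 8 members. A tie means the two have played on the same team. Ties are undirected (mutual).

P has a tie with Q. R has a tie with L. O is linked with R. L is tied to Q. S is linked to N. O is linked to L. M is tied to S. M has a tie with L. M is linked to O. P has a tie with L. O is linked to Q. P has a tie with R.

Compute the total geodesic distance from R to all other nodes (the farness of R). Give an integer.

14

Distances from R: L:1, M:2, N:4, O:1, P:1, Q:2, S:3.
Sum = 1 + 2 + 4 + 1 + 1 + 2 + 3 = 14.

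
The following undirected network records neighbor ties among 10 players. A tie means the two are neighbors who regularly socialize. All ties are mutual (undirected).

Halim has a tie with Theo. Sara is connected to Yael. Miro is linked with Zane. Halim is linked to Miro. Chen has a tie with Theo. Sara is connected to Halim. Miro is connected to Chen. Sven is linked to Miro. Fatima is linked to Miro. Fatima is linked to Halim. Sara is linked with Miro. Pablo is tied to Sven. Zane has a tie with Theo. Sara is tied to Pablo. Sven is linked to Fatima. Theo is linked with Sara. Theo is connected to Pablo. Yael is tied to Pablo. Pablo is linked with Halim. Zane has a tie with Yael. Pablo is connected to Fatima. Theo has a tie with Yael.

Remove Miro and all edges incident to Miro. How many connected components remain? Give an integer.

Miro's neighbors (Chen, Fatima, Halim, Sara, Sven, and Zane) remain reachable from one another through other ties, so the rest of the network stays in one piece.

1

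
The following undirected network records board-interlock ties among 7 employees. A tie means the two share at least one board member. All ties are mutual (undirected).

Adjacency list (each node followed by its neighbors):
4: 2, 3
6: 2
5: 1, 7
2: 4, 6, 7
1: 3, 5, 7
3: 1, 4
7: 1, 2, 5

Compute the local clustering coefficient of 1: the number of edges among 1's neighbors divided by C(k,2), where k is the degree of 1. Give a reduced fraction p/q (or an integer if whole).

1's neighbors: 3, 5, and 7 (k = 3).
Possible neighbor pairs: C(3,2) = 3. Edges among them: 5–7 → e = 1.
Clustering(1) = 1/3.

1/3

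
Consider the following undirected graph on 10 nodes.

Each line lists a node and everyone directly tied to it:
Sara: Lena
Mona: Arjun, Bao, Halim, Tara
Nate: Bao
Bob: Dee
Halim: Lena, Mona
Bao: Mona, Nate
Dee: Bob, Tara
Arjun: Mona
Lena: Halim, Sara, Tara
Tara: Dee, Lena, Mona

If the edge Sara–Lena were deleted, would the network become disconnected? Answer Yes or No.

Yes

Without the Sara–Lena edge there is no alternate route between Sara and Lena, so the network disconnects. It is a bridge.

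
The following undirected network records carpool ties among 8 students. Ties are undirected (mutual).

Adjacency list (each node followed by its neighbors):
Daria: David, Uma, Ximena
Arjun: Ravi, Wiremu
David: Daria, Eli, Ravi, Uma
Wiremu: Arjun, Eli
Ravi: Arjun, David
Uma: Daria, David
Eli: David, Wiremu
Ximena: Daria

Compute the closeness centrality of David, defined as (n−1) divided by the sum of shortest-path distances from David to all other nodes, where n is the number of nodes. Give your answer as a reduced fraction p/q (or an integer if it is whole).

7/10

Distances from David: Arjun:2, Daria:1, Eli:1, Ravi:1, Uma:1, Wiremu:2, Ximena:2. Sum = 10.
n = 8, so closeness = 7/10.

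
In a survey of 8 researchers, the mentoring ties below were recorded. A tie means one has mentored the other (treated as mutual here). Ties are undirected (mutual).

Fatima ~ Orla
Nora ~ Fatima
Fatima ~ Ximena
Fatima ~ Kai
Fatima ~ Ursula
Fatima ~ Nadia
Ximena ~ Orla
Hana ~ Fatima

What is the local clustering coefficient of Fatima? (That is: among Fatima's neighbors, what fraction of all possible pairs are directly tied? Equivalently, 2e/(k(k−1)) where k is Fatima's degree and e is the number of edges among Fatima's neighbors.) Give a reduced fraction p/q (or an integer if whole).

1/21

Fatima's neighbors: Hana, Kai, Nadia, Nora, Orla, Ursula, and Ximena (k = 7).
Possible neighbor pairs: C(7,2) = 21. Edges among them: Orla–Ximena → e = 1.
Clustering(Fatima) = 1/21.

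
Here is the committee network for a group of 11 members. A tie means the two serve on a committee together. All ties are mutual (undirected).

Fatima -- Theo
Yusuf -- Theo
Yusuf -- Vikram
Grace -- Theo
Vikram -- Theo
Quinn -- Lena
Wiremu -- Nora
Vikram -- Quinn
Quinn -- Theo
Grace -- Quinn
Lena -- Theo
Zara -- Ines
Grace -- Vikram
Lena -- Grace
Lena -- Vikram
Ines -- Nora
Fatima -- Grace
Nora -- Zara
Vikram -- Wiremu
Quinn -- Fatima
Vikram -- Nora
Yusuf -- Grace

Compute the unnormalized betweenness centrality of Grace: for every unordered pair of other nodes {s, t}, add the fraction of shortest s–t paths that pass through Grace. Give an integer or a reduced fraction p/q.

19/6

Pairs whose geodesics pass through Grace — Wiremu–Fatima: 1/3; Ines–Fatima: 1/3; Zara–Fatima: 1/3; Nora–Fatima: 1/3; Quinn–Yusuf: 1/3; Yusuf–Lena: 1/3; Yusuf–Fatima: 1/2; Lena–Fatima: 1/3; Fatima–Vikram: 1/3.
All other pairs contribute 0.
Summing the contributions gives betweenness(Grace) = 19/6.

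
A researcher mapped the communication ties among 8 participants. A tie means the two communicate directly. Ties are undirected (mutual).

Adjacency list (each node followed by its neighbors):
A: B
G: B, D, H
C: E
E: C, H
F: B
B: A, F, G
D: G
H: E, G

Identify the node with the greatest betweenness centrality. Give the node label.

G

Unnormalized betweenness of each node: A:0, B:11, C:0, D:0, E:6, F:0, G:15, H:10.
G has the largest value, 15, making it the main broker — the node through which the most shortest paths run.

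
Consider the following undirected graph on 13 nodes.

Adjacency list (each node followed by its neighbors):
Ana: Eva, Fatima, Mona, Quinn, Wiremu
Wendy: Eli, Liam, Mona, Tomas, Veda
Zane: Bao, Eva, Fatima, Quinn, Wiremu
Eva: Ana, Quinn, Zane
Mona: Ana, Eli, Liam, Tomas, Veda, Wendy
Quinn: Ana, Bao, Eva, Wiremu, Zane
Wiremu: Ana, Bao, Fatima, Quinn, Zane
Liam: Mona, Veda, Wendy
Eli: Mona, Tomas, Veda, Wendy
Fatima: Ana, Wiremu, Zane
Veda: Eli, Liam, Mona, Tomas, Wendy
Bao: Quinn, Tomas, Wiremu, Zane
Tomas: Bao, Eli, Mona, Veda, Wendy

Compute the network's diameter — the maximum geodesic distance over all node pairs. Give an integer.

4

Eccentricity of each node (its greatest distance to any other): Ana:2, Bao:3, Eli:3, Eva:3, Fatima:3, Liam:4, Mona:3, Quinn:3, Tomas:3, Veda:3, Wendy:3, Wiremu:3, Zane:4.
The maximum eccentricity is 4, realized for instance by the pair Zane–Liam via Zane – Bao – Tomas – Veda – Liam. So the diameter is 4.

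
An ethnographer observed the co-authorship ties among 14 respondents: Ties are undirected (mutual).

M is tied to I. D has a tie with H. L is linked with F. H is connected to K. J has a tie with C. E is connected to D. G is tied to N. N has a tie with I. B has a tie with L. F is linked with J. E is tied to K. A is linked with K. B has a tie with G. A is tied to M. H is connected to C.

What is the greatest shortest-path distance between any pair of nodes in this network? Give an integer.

Eccentricity of each node (its greatest distance to any other): A:6, B:7, C:6, D:7, E:7, F:6, G:7, H:6, I:6, J:6, K:6, L:6, M:6, N:6.
The maximum eccentricity is 7, realized for instance by the pair D–G via D – H – K – A – M – I – N – G. So the diameter is 7.

7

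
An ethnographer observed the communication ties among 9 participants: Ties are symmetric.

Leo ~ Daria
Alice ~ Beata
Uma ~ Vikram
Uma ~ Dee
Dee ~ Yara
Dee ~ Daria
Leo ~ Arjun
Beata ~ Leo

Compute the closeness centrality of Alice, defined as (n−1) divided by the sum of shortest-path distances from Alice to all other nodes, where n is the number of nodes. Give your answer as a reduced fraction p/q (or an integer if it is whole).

8/29

Distances from Alice: Arjun:3, Beata:1, Daria:3, Dee:4, Leo:2, Uma:5, Vikram:6, Yara:5. Sum = 29.
n = 9, so closeness = 8/29.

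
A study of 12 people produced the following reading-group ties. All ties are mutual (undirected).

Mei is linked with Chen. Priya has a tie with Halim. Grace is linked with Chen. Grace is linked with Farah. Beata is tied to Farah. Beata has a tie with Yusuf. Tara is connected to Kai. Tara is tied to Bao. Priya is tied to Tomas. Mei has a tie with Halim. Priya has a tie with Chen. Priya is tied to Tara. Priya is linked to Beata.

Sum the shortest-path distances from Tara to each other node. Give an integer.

Distances from Tara: Bao:1, Beata:2, Chen:2, Farah:3, Grace:3, Halim:2, Kai:1, Mei:3, Priya:1, Tomas:2, Yusuf:3.
Sum = 1 + 2 + 2 + 3 + 3 + 2 + 1 + 3 + 1 + 2 + 3 = 23.

23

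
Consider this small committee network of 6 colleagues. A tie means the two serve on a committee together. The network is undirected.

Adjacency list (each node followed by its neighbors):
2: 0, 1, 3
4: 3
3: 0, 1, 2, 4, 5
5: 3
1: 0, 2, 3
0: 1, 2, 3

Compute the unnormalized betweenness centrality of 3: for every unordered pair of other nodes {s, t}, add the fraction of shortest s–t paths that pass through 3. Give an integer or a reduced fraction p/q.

Pairs whose geodesics pass through 3 — 0–4: 1; 0–5: 1; 4–1: 1; 4–5: 1; 4–2: 1; 1–5: 1; 5–2: 1.
All other pairs contribute 0.
Summing the contributions gives betweenness(3) = 7.

7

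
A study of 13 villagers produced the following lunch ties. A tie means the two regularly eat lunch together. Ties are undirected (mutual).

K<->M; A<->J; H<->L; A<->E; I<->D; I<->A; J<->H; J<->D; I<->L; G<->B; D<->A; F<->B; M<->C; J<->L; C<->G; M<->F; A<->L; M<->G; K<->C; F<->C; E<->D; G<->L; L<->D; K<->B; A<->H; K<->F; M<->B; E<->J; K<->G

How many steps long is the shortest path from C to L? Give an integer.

One shortest route is C – G – L, which uses 2 edges, and C and L are not directly tied, so nothing shorter exists. So d(C,L) = 2.

2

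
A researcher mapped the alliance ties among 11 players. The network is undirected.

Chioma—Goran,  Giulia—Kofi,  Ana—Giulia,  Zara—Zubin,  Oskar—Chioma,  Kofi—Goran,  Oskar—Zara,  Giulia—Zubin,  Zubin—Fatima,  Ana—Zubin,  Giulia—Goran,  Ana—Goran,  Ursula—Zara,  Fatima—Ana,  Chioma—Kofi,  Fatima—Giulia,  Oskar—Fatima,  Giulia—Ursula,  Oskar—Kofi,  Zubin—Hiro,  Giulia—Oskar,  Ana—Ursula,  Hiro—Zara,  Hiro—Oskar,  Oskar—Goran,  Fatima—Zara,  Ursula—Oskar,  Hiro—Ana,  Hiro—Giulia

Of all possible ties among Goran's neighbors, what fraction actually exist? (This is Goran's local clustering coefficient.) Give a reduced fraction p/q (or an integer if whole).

3/5

Goran's neighbors: Ana, Chioma, Giulia, Kofi, and Oskar (k = 5).
Possible neighbor pairs: C(5,2) = 10. Edges among them: Ana–Giulia, Chioma–Kofi, Chioma–Oskar, Giulia–Kofi, Giulia–Oskar, Kofi–Oskar → e = 6.
Clustering(Goran) = 6/10 = 3/5.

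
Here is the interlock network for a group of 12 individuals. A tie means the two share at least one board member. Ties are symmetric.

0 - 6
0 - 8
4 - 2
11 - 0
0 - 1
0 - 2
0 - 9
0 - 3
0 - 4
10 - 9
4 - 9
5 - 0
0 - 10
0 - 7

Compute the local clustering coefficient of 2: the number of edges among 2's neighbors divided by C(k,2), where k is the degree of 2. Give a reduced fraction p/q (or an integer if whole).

1

2's neighbors: 0 and 4 (k = 2).
Possible neighbor pairs: C(2,2) = 1. Edges among them: 0–4 → e = 1.
Clustering(2) = 1/1.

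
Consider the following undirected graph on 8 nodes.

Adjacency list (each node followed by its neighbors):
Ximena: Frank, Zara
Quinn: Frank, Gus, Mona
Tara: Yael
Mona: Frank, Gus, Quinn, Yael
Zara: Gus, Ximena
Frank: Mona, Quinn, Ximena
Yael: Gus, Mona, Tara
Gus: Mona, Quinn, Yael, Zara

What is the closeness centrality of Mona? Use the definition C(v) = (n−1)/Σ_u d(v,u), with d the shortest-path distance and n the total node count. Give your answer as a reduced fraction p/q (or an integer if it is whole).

Distances from Mona: Frank:1, Gus:1, Quinn:1, Tara:2, Ximena:2, Yael:1, Zara:2. Sum = 10.
n = 8, so closeness = 7/10.

7/10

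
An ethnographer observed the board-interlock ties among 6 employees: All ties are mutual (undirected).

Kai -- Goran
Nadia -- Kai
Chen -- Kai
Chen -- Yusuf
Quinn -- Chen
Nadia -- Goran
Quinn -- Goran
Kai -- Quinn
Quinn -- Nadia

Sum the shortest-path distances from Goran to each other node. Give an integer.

8

Distances from Goran: Chen:2, Kai:1, Nadia:1, Quinn:1, Yusuf:3.
Sum = 2 + 1 + 1 + 1 + 3 = 8.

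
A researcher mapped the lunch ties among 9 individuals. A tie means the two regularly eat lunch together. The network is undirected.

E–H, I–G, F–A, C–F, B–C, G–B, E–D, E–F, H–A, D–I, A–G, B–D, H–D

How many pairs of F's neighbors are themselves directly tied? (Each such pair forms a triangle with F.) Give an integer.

0

F's neighbors are A, C, and E, but none of them are tied to each other, so no triangle contains F.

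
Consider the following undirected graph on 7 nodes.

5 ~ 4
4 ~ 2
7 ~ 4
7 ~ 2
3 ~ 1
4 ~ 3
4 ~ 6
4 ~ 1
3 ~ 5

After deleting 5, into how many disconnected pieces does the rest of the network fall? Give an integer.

5's neighbors (3 and 4) remain reachable from one another through other ties, so the rest of the network stays in one piece.

1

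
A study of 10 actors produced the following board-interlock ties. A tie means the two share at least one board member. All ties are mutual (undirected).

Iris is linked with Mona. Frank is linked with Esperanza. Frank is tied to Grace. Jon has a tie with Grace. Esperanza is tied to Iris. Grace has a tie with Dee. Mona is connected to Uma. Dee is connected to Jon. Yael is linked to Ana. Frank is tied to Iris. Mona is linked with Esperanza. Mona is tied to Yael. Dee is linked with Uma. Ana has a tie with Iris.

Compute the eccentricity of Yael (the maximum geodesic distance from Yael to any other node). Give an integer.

4

Distances from Yael: Ana:1, Dee:3, Esperanza:2, Frank:3, Grace:4, Iris:2, Jon:4, Mona:1, Uma:2.
The largest is 4 (to Grace and Jon), so the eccentricity of Yael is 4.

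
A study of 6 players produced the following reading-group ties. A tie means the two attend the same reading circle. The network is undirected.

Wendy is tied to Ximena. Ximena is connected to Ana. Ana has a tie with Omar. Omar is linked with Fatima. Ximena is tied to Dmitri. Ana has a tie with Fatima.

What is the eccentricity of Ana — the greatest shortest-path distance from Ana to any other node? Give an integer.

Distances from Ana: Dmitri:2, Fatima:1, Omar:1, Wendy:2, Ximena:1.
The largest is 2 (to Wendy and Dmitri), so the eccentricity of Ana is 2.

2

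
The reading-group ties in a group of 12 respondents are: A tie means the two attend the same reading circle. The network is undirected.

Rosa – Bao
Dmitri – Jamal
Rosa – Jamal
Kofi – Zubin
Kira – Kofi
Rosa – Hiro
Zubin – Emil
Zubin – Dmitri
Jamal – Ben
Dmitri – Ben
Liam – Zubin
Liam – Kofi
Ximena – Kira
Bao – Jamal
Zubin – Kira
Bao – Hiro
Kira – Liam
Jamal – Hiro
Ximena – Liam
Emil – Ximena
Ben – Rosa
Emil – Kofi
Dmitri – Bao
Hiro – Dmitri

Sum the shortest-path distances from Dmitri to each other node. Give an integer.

18

Distances from Dmitri: Bao:1, Ben:1, Emil:2, Hiro:1, Jamal:1, Kira:2, Kofi:2, Liam:2, Rosa:2, Ximena:3, Zubin:1.
Sum = 1 + 1 + 2 + 1 + 1 + 2 + 2 + 2 + 2 + 3 + 1 = 18.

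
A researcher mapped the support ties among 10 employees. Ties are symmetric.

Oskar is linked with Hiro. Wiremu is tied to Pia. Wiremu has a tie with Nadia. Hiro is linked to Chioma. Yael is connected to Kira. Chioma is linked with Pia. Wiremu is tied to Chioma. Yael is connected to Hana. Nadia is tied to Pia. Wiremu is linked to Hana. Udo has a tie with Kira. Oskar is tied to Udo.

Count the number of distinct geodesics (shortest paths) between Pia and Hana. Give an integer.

The shortest distance is 2, and the only length-2 path is Pia–Wiremu–Hana. So there is exactly 1 shortest path.

1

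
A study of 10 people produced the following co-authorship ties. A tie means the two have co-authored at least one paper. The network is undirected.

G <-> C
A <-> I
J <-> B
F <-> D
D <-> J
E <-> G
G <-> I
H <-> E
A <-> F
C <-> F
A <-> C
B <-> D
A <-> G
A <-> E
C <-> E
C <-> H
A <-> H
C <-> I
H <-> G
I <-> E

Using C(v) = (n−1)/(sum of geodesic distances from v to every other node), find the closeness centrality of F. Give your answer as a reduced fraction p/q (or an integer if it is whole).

Distances from F: A:1, B:2, C:1, D:1, E:2, G:2, H:2, I:2, J:2. Sum = 15.
n = 10, so closeness = 9/15 = 3/5.

3/5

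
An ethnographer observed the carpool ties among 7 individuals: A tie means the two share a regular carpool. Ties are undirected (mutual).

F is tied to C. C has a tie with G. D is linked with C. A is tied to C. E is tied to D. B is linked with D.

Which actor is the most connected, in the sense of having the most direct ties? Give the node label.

C

Degrees — A:1, B:1, C:4, D:3, E:1, F:1, G:1.
The maximum is 4, attained only by C.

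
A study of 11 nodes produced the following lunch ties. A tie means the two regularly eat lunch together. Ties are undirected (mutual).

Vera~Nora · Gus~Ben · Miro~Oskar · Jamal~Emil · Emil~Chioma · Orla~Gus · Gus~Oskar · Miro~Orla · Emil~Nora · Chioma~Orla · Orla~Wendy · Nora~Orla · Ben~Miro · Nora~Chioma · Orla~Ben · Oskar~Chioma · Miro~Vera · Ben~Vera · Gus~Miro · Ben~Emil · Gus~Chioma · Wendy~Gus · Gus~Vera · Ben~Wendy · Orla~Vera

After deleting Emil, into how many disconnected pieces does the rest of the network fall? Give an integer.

Without Emil, the remaining ties split the others into: {Ben, Chioma, Gus, Miro, Nora, Orla, Oskar, Vera, Wendy}; {Jamal}.
That's 2 separate components.

2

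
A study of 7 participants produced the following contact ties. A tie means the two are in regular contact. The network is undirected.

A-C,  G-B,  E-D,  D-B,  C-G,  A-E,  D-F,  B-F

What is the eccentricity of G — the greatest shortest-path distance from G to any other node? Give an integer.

3

Distances from G: A:2, B:1, C:1, D:2, E:3, F:2.
The largest is 3 (to E), so the eccentricity of G is 3.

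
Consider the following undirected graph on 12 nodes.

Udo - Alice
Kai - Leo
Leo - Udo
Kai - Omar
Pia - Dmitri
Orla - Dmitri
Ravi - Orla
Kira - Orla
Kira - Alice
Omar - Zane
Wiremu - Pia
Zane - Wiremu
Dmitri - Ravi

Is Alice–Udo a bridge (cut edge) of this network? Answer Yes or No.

Even without that edge, Alice still reaches Udo via Alice – Kira – Orla – Dmitri – Pia – Wiremu – Zane – Omar – Kai – Leo – Udo, so the network stays connected. Not a bridge.

No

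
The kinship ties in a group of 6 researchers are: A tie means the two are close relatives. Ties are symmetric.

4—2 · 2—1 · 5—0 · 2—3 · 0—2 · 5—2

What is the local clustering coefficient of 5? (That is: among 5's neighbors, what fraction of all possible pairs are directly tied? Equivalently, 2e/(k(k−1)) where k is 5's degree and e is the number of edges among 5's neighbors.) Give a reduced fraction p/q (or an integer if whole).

5's neighbors: 0 and 2 (k = 2).
Possible neighbor pairs: C(2,2) = 1. Edges among them: 0–2 → e = 1.
Clustering(5) = 1/1.

1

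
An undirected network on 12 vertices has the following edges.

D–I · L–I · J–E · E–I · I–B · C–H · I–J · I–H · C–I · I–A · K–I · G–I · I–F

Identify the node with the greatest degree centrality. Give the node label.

Degrees — A:1, B:1, C:2, D:1, E:2, F:1, G:1, H:2, I:11, J:2, K:1, L:1.
The maximum is 11, attained only by I.

I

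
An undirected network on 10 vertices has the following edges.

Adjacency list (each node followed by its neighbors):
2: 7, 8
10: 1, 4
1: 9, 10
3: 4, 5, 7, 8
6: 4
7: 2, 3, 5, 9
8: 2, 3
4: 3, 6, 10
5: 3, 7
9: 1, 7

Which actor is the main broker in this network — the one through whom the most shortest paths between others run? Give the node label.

3

Unnormalized betweenness of each node: 1:17/6, 2:4/3, 3:89/6, 4:13, 5:0, 6:0, 7:34/3, 8:11/6, 9:5, 10:23/6.
3 has the largest value, 89/6, making it the main broker — the node through which the most shortest paths run.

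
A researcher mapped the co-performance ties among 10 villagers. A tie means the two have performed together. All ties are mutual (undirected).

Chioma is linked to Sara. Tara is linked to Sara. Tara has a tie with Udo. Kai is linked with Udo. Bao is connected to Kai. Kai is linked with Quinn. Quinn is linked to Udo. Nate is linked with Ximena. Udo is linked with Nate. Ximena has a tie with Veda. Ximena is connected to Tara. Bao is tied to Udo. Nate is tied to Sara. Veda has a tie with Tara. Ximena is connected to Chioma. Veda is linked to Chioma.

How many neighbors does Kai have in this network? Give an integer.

3

Kai is directly tied to Bao, Quinn, and Udo. That is 3 neighbors, so the degree of Kai is 3.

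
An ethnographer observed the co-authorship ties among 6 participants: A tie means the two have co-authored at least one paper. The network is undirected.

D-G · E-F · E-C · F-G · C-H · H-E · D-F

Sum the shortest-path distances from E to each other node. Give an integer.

Distances from E: C:1, D:2, F:1, G:2, H:1.
Sum = 1 + 2 + 1 + 2 + 1 = 7.

7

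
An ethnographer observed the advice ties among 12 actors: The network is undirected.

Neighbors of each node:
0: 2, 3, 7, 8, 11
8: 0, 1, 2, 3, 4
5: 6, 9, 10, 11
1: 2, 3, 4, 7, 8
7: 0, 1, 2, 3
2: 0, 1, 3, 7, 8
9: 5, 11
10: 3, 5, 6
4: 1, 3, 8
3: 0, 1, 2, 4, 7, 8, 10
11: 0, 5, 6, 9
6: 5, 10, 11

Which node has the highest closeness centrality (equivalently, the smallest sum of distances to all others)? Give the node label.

3

Farness (sum of distances to all others) for each node — 0:17, 1:22, 2:20, 3:16, 4:24, 5:23, 6:24, 7:21, 8:20, 9:28, 10:19, 11:20.
The smallest farness is 16, for 3, so 3 has the highest closeness.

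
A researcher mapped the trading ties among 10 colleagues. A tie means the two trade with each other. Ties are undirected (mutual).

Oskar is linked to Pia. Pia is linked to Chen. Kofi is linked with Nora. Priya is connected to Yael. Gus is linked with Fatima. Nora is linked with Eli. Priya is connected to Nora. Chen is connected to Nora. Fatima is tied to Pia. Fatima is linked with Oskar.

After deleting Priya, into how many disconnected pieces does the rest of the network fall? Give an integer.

2

Without Priya, the remaining ties split the others into: {Chen, Eli, Fatima, Gus, Kofi, Nora, Oskar, Pia}; {Yael}.
That's 2 separate components.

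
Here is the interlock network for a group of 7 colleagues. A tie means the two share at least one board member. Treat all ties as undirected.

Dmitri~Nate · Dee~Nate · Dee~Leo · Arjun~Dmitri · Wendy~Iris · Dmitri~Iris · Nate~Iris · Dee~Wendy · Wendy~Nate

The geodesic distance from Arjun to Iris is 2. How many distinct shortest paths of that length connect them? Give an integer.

The shortest distance is 2, and the only length-2 path is Arjun–Dmitri–Iris. So there is exactly 1 shortest path.

1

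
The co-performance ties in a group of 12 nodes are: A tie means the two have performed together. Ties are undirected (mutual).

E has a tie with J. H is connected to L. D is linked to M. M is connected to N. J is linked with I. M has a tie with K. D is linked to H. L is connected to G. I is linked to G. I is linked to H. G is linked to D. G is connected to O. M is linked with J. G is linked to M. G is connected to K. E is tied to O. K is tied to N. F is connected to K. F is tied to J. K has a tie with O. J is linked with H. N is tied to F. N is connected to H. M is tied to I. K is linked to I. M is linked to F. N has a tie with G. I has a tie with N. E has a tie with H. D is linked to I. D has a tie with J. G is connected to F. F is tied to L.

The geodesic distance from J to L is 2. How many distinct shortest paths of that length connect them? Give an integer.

The shortest distance is 2. The length-2 paths are: J–F–L; J–H–L.
That gives 2 distinct shortest paths.

2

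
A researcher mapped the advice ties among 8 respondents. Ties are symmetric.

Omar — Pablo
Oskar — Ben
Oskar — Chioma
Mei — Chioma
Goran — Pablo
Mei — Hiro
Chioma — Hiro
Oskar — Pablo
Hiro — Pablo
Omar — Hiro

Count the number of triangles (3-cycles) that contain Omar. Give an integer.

1

Omar's neighbors: Hiro and Pablo.
Neighbor pairs that are themselves tied: Omar–Hiro–Pablo. Each forms one triangle with Omar, for 1 in total.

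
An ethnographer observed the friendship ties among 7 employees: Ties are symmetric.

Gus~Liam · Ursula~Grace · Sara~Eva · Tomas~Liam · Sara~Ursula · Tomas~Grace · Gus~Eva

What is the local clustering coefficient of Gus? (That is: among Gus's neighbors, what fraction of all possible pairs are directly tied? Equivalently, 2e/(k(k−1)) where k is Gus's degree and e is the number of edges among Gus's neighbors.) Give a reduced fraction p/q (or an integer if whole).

Gus's neighbors: Eva and Liam (k = 2).
Possible neighbor pairs: C(2,2) = 1. Edges among them: none → e = 0.
Clustering(Gus) = 0/1.

0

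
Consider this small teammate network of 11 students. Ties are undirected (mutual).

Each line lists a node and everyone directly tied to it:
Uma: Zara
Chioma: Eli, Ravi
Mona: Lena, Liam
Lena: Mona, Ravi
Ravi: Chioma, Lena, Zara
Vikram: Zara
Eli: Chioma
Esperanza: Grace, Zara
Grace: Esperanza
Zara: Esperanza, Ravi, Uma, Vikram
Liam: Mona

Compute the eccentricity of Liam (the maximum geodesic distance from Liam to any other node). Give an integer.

Distances from Liam: Chioma:4, Eli:5, Esperanza:5, Grace:6, Lena:2, Mona:1, Ravi:3, Uma:5, Vikram:5, Zara:4.
The largest is 6 (to Grace), so the eccentricity of Liam is 6.

6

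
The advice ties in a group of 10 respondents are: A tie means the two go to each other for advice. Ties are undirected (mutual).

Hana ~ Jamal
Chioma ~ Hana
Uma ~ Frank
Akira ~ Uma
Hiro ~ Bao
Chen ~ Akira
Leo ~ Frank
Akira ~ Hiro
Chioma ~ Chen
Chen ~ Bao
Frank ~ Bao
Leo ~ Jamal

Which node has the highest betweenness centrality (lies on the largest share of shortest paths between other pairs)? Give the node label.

Frank

Unnormalized betweenness of each node: Akira:5, Bao:15/2, Chen:19/2, Chioma:6, Frank:10, Hana:7/2, Hiro:1/2, Jamal:7/2, Leo:6, Uma:5/2.
Frank has the largest value, 10, making it the main broker — the node through which the most shortest paths run.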